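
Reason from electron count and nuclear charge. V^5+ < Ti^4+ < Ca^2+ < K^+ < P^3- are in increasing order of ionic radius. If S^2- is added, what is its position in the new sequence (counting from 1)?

Each ion has 18 electrons. The ranking follows nuclear charge in reverse — greater Z gives a smaller radius. V^5+ (Z=23), Ti^4+ (Z=22), Ca^2+ (Z=20), K^+ (Z=19), S^2- (Z=16), P^3- (Z=15).
The complete sequence is V^5+ < Ti^4+ < Ca^2+ < K^+ < S^2- < P^3-. S^2- sits at position 5.

5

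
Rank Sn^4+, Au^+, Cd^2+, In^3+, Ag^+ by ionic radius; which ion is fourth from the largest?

Sn^4+ (Z=50, 46 e⁻), In^3+ (Z=49, 46 e⁻), Cd^2+ (Z=48, 46 e⁻), Ag^+ (Z=47, 46 e⁻), Au^+ (Z=79, 78 e⁻). Sn^4+ < In^3+ (isoelectronic, higher Z=50 is smaller); In^3+ < Cd^2+ (both 46 e⁻, Z=49>48); Cd^2+ < Ag^+ (both 46 e⁻, Z=48>47); Ag^+ < Au^+ (same group, period 5 vs 6).
So the order is Sn^4+ < In^3+ < Cd^2+ < Ag^+ < Au^+; the 4th-largest ion is In^3+.

In^3+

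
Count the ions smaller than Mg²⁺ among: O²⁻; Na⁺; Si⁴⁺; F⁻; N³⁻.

1

Isoelectronic series (10 e⁻ each). Size is set by nuclear charge: more protons means a smaller ion. Si⁴⁺ (Z=14), Mg²⁺ (Z=12), Na⁺ (Z=11), F⁻ (Z=9), O²⁻ (Z=8), N³⁻ (Z=7).
Placing each against Mg²⁺: smaller — Si⁴⁺; larger — Na⁺, F⁻, O²⁻, N³⁻. That's 1.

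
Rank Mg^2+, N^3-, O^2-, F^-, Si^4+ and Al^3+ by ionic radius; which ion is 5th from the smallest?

These species are isoelectronic with 10 electrons. The only difference is the number of protons: Si^4+ (Z=14), Al^3+ (Z=13), Mg^2+ (Z=12), F^- (Z=9), O^2- (Z=8), N^3- (Z=7). The strongest nuclear pull (Si^4+) gives the smallest ion.
Ordering: Si^4+ < Al^3+ < Mg^2+ < F^- < O^2- < N^3-. The 5th smallest is O^2-.

O^2-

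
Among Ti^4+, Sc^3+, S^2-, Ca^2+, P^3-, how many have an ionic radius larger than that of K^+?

2

Each ion has 18 electrons. The ranking follows nuclear charge in reverse — greater Z gives a smaller radius. Ti^4+ (Z=22), Sc^3+ (Z=21), Ca^2+ (Z=20), K^+ (Z=19), S^2- (Z=16), P^3- (Z=15).
Placing each against K^+: smaller — Ti^4+, Sc^3+, Ca^2+; larger — S^2-, P^3-. Count: 2.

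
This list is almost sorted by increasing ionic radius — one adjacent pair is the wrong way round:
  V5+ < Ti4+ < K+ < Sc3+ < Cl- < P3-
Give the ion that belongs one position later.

The pair K+, Sc3+ is the wrong way round — Sc3+ and K+ share 18 electrons; the higher nuclear charge on Sc (Z=21) contracts it more, so Sc3+ < K+. All other adjacent pairs agree with periodic trends, so K+ is the misplaced ion.

K+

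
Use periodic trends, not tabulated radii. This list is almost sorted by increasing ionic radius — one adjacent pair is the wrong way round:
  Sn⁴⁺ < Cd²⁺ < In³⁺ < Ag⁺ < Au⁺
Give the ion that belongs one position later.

Cd²⁺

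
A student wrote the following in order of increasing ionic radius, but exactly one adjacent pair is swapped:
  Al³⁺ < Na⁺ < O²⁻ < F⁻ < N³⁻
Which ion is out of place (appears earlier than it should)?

O²⁻

The pair O²⁻, F⁻ is the wrong way round — F⁻ and O²⁻ share 10 electrons; the higher nuclear charge on F (Z=9) contracts it more, so F⁻ < O²⁻. All other adjacent pairs agree with periodic trends, so O²⁻ is the misplaced ion.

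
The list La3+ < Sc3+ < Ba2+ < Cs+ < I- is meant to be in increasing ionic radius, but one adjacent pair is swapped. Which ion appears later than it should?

Sc3+

Compare adjacent ions: Sc3+ and La3+ are in one column with the same charge; the lighter period-4 ion has 2 fewer shells and is smaller — yet in this increasing list La3+ sits before Sc3+. Nothing else is reversed, so Sc3+ should move one place to the left.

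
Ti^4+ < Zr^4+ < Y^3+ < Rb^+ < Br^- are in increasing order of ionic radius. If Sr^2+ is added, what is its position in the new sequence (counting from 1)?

Ti^4+ (Z=22, 18 e⁻), Zr^4+ (Z=40, 36 e⁻), Y^3+ (Z=39, 36 e⁻), Sr^2+ (Z=38, 36 e⁻), Rb^+ (Z=37, 36 e⁻), Br^- (Z=35, 36 e⁻). Ti^4+ < Zr^4+ (same group, 1 shell fewer); Zr^4+ < Y^3+ (isoelectronic, higher Z=40 is smaller); Y^3+ < Sr^2+ (both 36 e⁻, Z=39>38); Sr^2+ < Rb^+ (isoelectronic, higher Z=38 is smaller); Rb^+ < Br^- (isoelectronic, higher Z=37 is smaller).
With Sr^2+ included the full order is Ti^4+ < Zr^4+ < Y^3+ < Sr^2+ < Rb^+ < Br^-, so it takes position 4.

4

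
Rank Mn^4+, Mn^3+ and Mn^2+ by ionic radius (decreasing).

Same element, different charge: the more highly charged cation has fewer electrons and a greater effective nuclear charge per electron, making Mn^4+ the smallest.

Mn^2+ > Mn^3+ > Mn^4+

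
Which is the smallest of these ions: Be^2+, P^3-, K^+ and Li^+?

Electron counts and nuclear charges: Be^2+ has 2 e⁻ (Z=4), Li^+ has 2 e⁻ (Z=3), K^+ has 18 e⁻ (Z=19), P^3- has 18 e⁻ (Z=15). Be^2+ < Li^+ (both 2 e⁻, Z=4>3); Li^+ < K^+ (same group, period 2 vs 4); K^+ < P^3- (isoelectronic, higher Z=19 is smaller).

Be^2+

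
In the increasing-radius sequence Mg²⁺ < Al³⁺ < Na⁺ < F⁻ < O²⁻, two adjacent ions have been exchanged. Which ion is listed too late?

Check each adjacent pair. Mg²⁺ and Al³⁺ are reversed: both have 10 electrons but Z(Al)=13 > Z(Mg)=12, so Al³⁺ should be the smaller of the two. No other neighbouring pair contradicts the periodic trends, so Al³⁺ is the ion listed too late.

Al³⁺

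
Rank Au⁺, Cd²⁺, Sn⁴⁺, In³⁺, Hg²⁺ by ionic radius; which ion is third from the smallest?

Cd²⁺

Sn⁴⁺: 46 e⁻, Z=50, In³⁺: 46 e⁻, Z=49, Cd²⁺: 46 e⁻, Z=48, Hg²⁺: 78 e⁻, Z=80, Au⁺: 78 e⁻, Z=79. Sn⁴⁺ < In³⁺ (both 46 e⁻, Z=50>49); In³⁺ < Cd²⁺ (isoelectronic, higher Z=49 is smaller); Cd²⁺ < Hg²⁺ (same group, 1 shell fewer); Hg²⁺ < Au⁺ (isoelectronic, higher Z=80 is smaller).
Ordering: Sn⁴⁺ < In³⁺ < Cd²⁺ < Hg²⁺ < Au⁺. The third smallest is Cd²⁺.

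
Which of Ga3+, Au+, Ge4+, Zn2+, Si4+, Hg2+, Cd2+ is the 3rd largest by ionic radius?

Cd2+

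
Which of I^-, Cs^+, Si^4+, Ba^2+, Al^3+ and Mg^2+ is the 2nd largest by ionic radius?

Cs^+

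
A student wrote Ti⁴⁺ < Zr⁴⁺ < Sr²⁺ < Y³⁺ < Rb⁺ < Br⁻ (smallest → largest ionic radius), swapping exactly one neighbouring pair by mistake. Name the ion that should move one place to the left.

Y³⁺

Compare adjacent ions: both have 36 electrons but Z(Y)=39 > Z(Sr)=38, so Y³⁺ should be the smaller of the two — yet in this increasing list Sr²⁺ sits before Y³⁺. Nothing else is reversed, so Y³⁺ should move one place to the left.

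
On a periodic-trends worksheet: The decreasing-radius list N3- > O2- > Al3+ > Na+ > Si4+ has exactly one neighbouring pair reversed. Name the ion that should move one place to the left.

Na+

Scanning neighbour by neighbour, only Al3+/Na+ violates a trend: they are isoelectronic (10 e⁻) and Al has more protons than Na (13 vs 11), making Al3+ smaller. That makes Na+ the one sitting a position late relative to where it belongs.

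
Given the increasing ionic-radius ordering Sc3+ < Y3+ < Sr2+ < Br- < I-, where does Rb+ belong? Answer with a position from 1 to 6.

4

First list Z and electron count for each: Sc3+: 18 e⁻, Z=21, Y3+: 36 e⁻, Z=39, Sr2+: 36 e⁻, Z=38, Rb+: 36 e⁻, Z=37, Br-: 36 e⁻, Z=35, I-: 54 e⁻, Z=53. Sc3+ < Y3+ (same group, 1 shell fewer); Y3+ < Sr2+ (isoelectronic, higher Z=39 is smaller); Sr2+ < Rb+ (isoelectronic, higher Z=38 is smaller); Rb+ < Br- (both 36 e⁻, Z=37>35); Br- < I- (same group, period 4 vs 5).
Merged order: Sc3+ < Y3+ < Sr2+ < Rb+ < Br- < I- — Rb+ is number 4.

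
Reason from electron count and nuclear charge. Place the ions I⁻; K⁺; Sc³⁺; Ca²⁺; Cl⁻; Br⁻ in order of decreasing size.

I⁻ > Br⁻ > Cl⁻ > K⁺ > Ca²⁺ > Sc³⁺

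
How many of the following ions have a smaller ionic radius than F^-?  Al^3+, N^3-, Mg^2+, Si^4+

3

Isoelectronic series (10 e⁻ each). Size is set by nuclear charge: more protons means a smaller ion. Si^4+ (Z=14), Al^3+ (Z=13), Mg^2+ (Z=12), F^- (Z=9), N^3- (Z=7).
Ordering all of them (including F^-) by radius gives Si^4+ < Al^3+ < Mg^2+ < F^- < N^3-. So 3 are smaller.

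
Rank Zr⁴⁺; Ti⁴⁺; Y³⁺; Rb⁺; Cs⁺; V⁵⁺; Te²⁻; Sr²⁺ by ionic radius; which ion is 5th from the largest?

Y³⁺

Electron counts and nuclear charges: V⁵⁺: 18 e⁻, Z=23, Ti⁴⁺: 18 e⁻, Z=22, Zr⁴⁺: 36 e⁻, Z=40, Y³⁺: 36 e⁻, Z=39, Sr²⁺: 36 e⁻, Z=38, Rb⁺: 36 e⁻, Z=37, Cs⁺: 54 e⁻, Z=55, Te²⁻: 54 e⁻, Z=52. V⁵⁺ < Ti⁴⁺ (both 18 e⁻, Z=23>22); Ti⁴⁺ < Zr⁴⁺ (same group, 1 shell fewer); Zr⁴⁺ < Y³⁺ (both 36 e⁻, Z=40>39); Y³⁺ < Sr²⁺ (both 36 e⁻, Z=39>38); Sr²⁺ < Rb⁺ (isoelectronic, higher Z=38 is smaller); Rb⁺ < Cs⁺ (same group, period 5 vs 6); Cs⁺ < Te²⁻ (both 54 e⁻, Z=55>52).
Full ascending order: V⁵⁺ < Ti⁴⁺ < Zr⁴⁺ < Y³⁺ < Sr²⁺ < Rb⁺ < Cs⁺ < Te²⁻. Counting from the largest, position 5 is Y³⁺.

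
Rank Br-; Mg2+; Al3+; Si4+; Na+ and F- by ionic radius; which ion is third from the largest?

Na+

Electron counts and nuclear charges: Si4+ has 10 e⁻ (Z=14), Al3+ has 10 e⁻ (Z=13), Mg2+ has 10 e⁻ (Z=12), Na+ has 10 e⁻ (Z=11), F- has 10 e⁻ (Z=9), Br- has 36 e⁻ (Z=35). Si4+ < Al3+ (both 10 e⁻, Z=14>13); Al3+ < Mg2+ (both 10 e⁻, Z=13>12); Mg2+ < Na+ (isoelectronic, higher Z=12 is smaller); Na+ < F- (isoelectronic, higher Z=11 is smaller); F- < Br- (same group, period 2 vs 4).
That gives Si4+ < Al3+ < Mg2+ < Na+ < F- < Br-. From the largest end, number 3 is Na+.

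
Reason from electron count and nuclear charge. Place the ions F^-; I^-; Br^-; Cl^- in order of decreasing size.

I^- > Br^- > Cl^- > F^-

These ions sit in one column with identical charge. Each step down the periodic table adds a principal shell, increasing the radius.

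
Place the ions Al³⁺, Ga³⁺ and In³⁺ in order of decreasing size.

These ions sit in one column with identical charge. Each step down the periodic table adds a principal shell, increasing the radius.

In³⁺ > Ga³⁺ > Al³⁺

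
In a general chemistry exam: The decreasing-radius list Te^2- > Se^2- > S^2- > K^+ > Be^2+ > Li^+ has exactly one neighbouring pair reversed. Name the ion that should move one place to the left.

Li^+

Compare adjacent ions: Be^2+ and Li^+ share 2 electrons; the higher nuclear charge on Be (Z=4) contracts it more, so Be^2+ < Li^+ — yet in this decreasing list Be^2+ sits before Li^+. Nothing else is reversed, so Li^+ should move one place to the left.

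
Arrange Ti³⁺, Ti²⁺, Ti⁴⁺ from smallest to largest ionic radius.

Ti⁴⁺ < Ti³⁺ < Ti²⁺

Same element, different charge: the more highly charged cation has fewer electrons and a greater effective nuclear charge per electron, making Ti⁴⁺ the smallest.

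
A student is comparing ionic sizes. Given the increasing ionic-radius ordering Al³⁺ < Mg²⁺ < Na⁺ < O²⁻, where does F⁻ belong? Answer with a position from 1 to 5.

4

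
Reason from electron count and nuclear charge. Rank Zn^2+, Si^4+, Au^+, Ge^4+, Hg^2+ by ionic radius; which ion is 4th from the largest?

Tabulating Z and e⁻: Si^4+: 10 e⁻, Z=14, Ge^4+: 28 e⁻, Z=32, Zn^2+: 28 e⁻, Z=30, Hg^2+: 78 e⁻, Z=80, Au^+: 78 e⁻, Z=79. Si^4+ < Ge^4+ (same group, 1 shell fewer); Ge^4+ < Zn^2+ (isoelectronic, higher Z=32 is smaller); Zn^2+ < Hg^2+ (same group, 2 shells fewer); Hg^2+ < Au^+ (isoelectronic, higher Z=80 is smaller).
That gives Si^4+ < Ge^4+ < Zn^2+ < Hg^2+ < Au^+. From the largest end, number 4 is Ge^4+.

Ge^4+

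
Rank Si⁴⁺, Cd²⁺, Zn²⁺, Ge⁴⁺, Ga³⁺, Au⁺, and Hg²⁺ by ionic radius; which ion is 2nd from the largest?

Hg²⁺

Electron counts and nuclear charges: Si⁴⁺ has 10 e⁻ (Z=14), Ge⁴⁺ has 28 e⁻ (Z=32), Ga³⁺ has 28 e⁻ (Z=31), Zn²⁺ has 28 e⁻ (Z=30), Cd²⁺ has 46 e⁻ (Z=48), Hg²⁺ has 78 e⁻ (Z=80), Au⁺ has 78 e⁻ (Z=79). Si⁴⁺ < Ge⁴⁺ (same group, period 3 vs 4); Ge⁴⁺ < Ga³⁺ (both 28 e⁻, Z=32>31); Ga³⁺ < Zn²⁺ (both 28 e⁻, Z=31>30); Zn²⁺ < Cd²⁺ (same group, 1 shell fewer); Cd²⁺ < Hg²⁺ (same group, period 5 vs 6); Hg²⁺ < Au⁺ (both 78 e⁻, Z=80>79).
Ordering: Si⁴⁺ < Ge⁴⁺ < Ga³⁺ < Zn²⁺ < Cd²⁺ < Hg²⁺ < Au⁺. The 2nd largest is Hg²⁺.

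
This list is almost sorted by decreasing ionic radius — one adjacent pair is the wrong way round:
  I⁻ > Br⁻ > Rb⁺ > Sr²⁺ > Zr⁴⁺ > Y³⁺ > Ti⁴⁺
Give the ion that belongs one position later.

The pair Zr⁴⁺, Y³⁺ is the wrong way round — they are isoelectronic (36 e⁻) and Zr has more protons than Y (40 vs 39), making Zr⁴⁺ smaller. All other adjacent pairs agree with periodic trends, so Zr⁴⁺ is the misplaced ion.

Zr⁴⁺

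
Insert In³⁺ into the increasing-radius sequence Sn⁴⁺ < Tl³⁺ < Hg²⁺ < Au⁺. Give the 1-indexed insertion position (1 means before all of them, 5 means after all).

2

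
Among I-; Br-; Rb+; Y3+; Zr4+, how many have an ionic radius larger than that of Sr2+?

3

Electron counts and nuclear charges: Zr4+: 36 e⁻, Z=40, Y3+: 36 e⁻, Z=39, Sr2+: 36 e⁻, Z=38, Rb+: 36 e⁻, Z=37, Br-: 36 e⁻, Z=35, I-: 54 e⁻, Z=53. Zr4+ < Y3+ (isoelectronic, higher Z=40 is smaller); Y3+ < Sr2+ (both 36 e⁻, Z=39>38); Sr2+ < Rb+ (isoelectronic, higher Z=38 is smaller); Rb+ < Br- (both 36 e⁻, Z=37>35); Br- < I- (same group, period 4 vs 5).
Overall: Zr4+ < Y3+ < Sr2+ < Rb+ < Br- < I-. Sr2+ has 2 below it and 3 above. That's 3.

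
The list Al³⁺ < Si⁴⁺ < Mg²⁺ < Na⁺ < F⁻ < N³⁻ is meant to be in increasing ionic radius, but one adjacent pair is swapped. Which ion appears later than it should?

Scanning neighbour by neighbour, only Al³⁺/Si⁴⁺ violates a trend: Si⁴⁺ and Al³⁺ share 10 electrons; the higher nuclear charge on Si (Z=14) contracts it more, so Si⁴⁺ < Al³⁺. That makes Si⁴⁺ the one sitting a position late relative to where it belongs.

Si⁴⁺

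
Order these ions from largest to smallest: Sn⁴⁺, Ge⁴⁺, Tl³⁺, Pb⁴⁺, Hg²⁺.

Tabulating Z and e⁻: Ge⁴⁺ (Z=32, 28 e⁻), Sn⁴⁺ (Z=50, 46 e⁻), Pb⁴⁺ (Z=82, 78 e⁻), Tl³⁺ (Z=81, 78 e⁻), Hg²⁺ (Z=80, 78 e⁻). Ge⁴⁺ < Sn⁴⁺ (same group, period 4 vs 5); Sn⁴⁺ < Pb⁴⁺ (same group, period 5 vs 6); Pb⁴⁺ < Tl³⁺ (both 78 e⁻, Z=82>81); Tl³⁺ < Hg²⁺ (both 78 e⁻, Z=81>80).

Hg²⁺ > Tl³⁺ > Pb⁴⁺ > Sn⁴⁺ > Ge⁴⁺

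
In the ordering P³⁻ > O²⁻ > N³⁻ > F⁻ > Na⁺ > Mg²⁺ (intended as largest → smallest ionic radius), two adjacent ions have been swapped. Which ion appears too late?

Scanning neighbour by neighbour, only O²⁻/N³⁻ violates a trend: they are isoelectronic (10 e⁻) and O has more protons than N (8 vs 7), making O²⁻ smaller. That makes N³⁻ the one sitting a position late relative to where it belongs.

N³⁻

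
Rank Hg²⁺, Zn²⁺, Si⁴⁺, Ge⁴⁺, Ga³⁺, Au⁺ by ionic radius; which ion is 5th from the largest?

Ge⁴⁺

Tabulating Z and e⁻: Si⁴⁺ has 10 e⁻ (Z=14), Ge⁴⁺ has 28 e⁻ (Z=32), Ga³⁺ has 28 e⁻ (Z=31), Zn²⁺ has 28 e⁻ (Z=30), Hg²⁺ has 78 e⁻ (Z=80), Au⁺ has 78 e⁻ (Z=79). Si⁴⁺ < Ge⁴⁺ (same group, 1 shell fewer); Ge⁴⁺ < Ga³⁺ (both 28 e⁻, Z=32>31); Ga³⁺ < Zn²⁺ (both 28 e⁻, Z=31>30); Zn²⁺ < Hg²⁺ (same group, 2 shells fewer); Hg²⁺ < Au⁺ (both 78 e⁻, Z=80>79).
So the order is Si⁴⁺ < Ge⁴⁺ < Ga³⁺ < Zn²⁺ < Hg²⁺ < Au⁺; the 5th-largest ion is Ge⁴⁺.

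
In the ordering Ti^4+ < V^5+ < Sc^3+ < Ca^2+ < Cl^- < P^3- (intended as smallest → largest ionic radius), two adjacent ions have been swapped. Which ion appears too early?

Ti^4+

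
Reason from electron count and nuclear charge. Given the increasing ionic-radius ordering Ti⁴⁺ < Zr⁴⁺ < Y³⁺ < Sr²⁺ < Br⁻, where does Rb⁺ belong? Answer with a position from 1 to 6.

Electron counts and nuclear charges: Ti⁴⁺ has 18 e⁻ (Z=22), Zr⁴⁺ has 36 e⁻ (Z=40), Y³⁺ has 36 e⁻ (Z=39), Sr²⁺ has 36 e⁻ (Z=38), Rb⁺ has 36 e⁻ (Z=37), Br⁻ has 36 e⁻ (Z=35). Ti⁴⁺ < Zr⁴⁺ (same group, period 4 vs 5); Zr⁴⁺ < Y³⁺ (both 36 e⁻, Z=40>39); Y³⁺ < Sr²⁺ (isoelectronic, higher Z=39 is smaller); Sr²⁺ < Rb⁺ (both 36 e⁻, Z=38>37); Rb⁺ < Br⁻ (isoelectronic, higher Z=37 is smaller).
With Rb⁺ included the full order is Ti⁴⁺ < Zr⁴⁺ < Y³⁺ < Sr²⁺ < Rb⁺ < Br⁻, so it takes position 5.

5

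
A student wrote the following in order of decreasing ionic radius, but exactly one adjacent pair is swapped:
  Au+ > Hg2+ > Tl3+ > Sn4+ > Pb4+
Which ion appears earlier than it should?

Scanning neighbour by neighbour, only Sn4+/Pb4+ violates a trend: Sn4+ and Pb4+ are in one column with the same charge; the lighter period-5 ion has one fewer shell and is smaller. That makes Sn4+ the one sitting a position early relative to where it belongs.

Sn4+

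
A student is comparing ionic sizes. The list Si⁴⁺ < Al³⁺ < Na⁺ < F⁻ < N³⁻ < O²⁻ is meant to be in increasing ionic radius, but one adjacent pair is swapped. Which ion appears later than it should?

Scanning neighbour by neighbour, only N³⁻/O²⁻ violates a trend: both have 10 electrons but Z(O)=8 > Z(N)=7, so O²⁻ should be the smaller of the two. That makes O²⁻ the one sitting a position late relative to where it belongs.

O²⁻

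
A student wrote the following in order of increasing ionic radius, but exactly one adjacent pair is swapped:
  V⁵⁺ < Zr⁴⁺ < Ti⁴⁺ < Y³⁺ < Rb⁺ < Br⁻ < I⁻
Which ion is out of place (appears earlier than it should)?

Scanning neighbour by neighbour, only Zr⁴⁺/Ti⁴⁺ violates a trend: Ti⁴⁺ and Zr⁴⁺ are in one column with the same charge; the lighter period-4 ion has one fewer shell and is smaller. That makes Zr⁴⁺ the one sitting a position early relative to where it belongs.

Zr⁴⁺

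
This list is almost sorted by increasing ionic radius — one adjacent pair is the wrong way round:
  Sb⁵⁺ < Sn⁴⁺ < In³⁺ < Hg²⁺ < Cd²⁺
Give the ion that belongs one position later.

Hg²⁺

Compare adjacent ions: Cd²⁺ and Hg²⁺ are in one column with the same charge; the lighter period-5 ion has one fewer shell and is smaller — yet in this increasing list Hg²⁺ sits before Cd²⁺. Nothing else is reversed, so Hg²⁺ should move one place to the right.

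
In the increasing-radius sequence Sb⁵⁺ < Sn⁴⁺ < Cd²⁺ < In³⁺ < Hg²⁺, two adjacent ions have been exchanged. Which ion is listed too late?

Check each adjacent pair. Cd²⁺ and In³⁺ are reversed: both have 46 electrons but Z(In)=49 > Z(Cd)=48, so In³⁺ should be the smaller of the two. No other neighbouring pair contradicts the periodic trends, so In³⁺ is the ion listed too late.

In³⁺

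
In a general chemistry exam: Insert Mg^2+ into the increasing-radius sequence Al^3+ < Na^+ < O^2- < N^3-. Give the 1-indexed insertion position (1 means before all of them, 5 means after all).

2

Each ion has 10 electrons. The ranking follows nuclear charge in reverse — greater Z gives a smaller radius. Al^3+ (Z=13), Mg^2+ (Z=12), Na^+ (Z=11), O^2- (Z=8), N^3- (Z=7).
The complete sequence is Al^3+ < Mg^2+ < Na^+ < O^2- < N^3-. Mg^2+ sits at position 2.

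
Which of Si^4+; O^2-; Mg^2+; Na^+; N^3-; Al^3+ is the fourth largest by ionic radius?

These species are isoelectronic with 10 electrons. The only difference is the number of protons: Si^4+ (Z=14), Al^3+ (Z=13), Mg^2+ (Z=12), Na^+ (Z=11), O^2- (Z=8), N^3- (Z=7). The strongest nuclear pull (Si^4+) gives the smallest ion.
That gives Si^4+ < Al^3+ < Mg^2+ < Na^+ < O^2- < N^3-. From the largest end, number 4 is Mg^2+.

Mg^2+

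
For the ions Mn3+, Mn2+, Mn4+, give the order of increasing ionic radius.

Mn4+ < Mn3+ < Mn2+

Same element, different charge: the more highly charged cation has fewer electrons and a greater effective nuclear charge per electron, making Mn4+ the smallest.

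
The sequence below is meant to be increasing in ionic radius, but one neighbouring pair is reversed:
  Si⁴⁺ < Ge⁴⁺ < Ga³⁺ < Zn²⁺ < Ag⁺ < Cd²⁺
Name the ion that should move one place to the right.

Ag⁺

Compare adjacent ions: both have 46 electrons but Z(Cd)=48 > Z(Ag)=47, so Cd²⁺ should be the smaller of the two — yet in this increasing list Ag⁺ sits before Cd²⁺. Nothing else is reversed, so Ag⁺ should move one place to the right.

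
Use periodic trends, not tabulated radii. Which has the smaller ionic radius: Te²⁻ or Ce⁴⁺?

Ce⁴⁺

These species are isoelectronic with 54 electrons. The only difference is the number of protons: Ce⁴⁺ (Z=58), Te²⁻ (Z=52). The strongest nuclear pull (Ce⁴⁺) gives the smallest ion.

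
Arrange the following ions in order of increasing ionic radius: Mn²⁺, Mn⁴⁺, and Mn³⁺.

These are all Mn ions. Removing more electrons (higher positive charge) pulls the remaining electrons in closer, so Mn⁴⁺ is smallest and Mn²⁺ is largest.

Mn⁴⁺ < Mn³⁺ < Mn²⁺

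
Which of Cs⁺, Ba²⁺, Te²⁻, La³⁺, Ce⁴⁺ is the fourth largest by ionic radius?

La³⁺

Each ion has 54 electrons. The ranking follows nuclear charge in reverse — greater Z gives a smaller radius. Ce⁴⁺ (Z=58), La³⁺ (Z=57), Ba²⁺ (Z=56), Cs⁺ (Z=55), Te²⁻ (Z=52).
Ordering: Ce⁴⁺ < La³⁺ < Ba²⁺ < Cs⁺ < Te²⁻. The fourth largest is La³⁺.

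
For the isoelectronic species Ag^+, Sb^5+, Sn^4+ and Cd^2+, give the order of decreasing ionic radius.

Isoelectronic series (46 e⁻ each). Size is set by nuclear charge: more protons means a smaller ion. Sb^5+ (Z=51), Sn^4+ (Z=50), Cd^2+ (Z=48), Ag^+ (Z=47).

Ag^+ > Cd^2+ > Sn^4+ > Sb^5+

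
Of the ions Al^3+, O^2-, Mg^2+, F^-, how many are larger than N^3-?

These species are isoelectronic with 10 electrons. The only difference is the number of protons: Al^3+ (Z=13), Mg^2+ (Z=12), F^- (Z=9), O^2- (Z=8), N^3- (Z=7). The strongest nuclear pull (Al^3+) gives the smallest ion.
Overall: Al^3+ < Mg^2+ < F^- < O^2- < N^3-. N^3- has 4 below it and 0 above. So 0 are larger.

0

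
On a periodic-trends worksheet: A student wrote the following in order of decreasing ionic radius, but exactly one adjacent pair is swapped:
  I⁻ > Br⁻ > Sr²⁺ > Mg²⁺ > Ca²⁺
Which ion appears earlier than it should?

Mg²⁺

Check each adjacent pair. Mg²⁺ and Ca²⁺ are reversed: Mg²⁺ and Ca²⁺ are in one column with the same charge; the lighter period-3 ion has one fewer shell and is smaller. No other neighbouring pair contradicts the periodic trends, so Mg²⁺ is the ion listed too early.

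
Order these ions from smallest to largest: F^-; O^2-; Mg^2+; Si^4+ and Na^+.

All of these have 10 electrons (isoelectronic). With the same electron cloud, the ion with the most protons pulls it in tightest. Nuclear charges: Si^4+ (Z=14), Mg^2+ (Z=12), Na^+ (Z=11), F^- (Z=9), O^2- (Z=8). Highest Z is smallest.

Si^4+ < Mg^2+ < Na^+ < F^- < O^2-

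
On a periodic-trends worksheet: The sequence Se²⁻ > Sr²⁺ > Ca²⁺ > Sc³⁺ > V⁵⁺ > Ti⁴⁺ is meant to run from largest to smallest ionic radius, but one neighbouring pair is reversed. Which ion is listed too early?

V⁵⁺

Scanning neighbour by neighbour, only V⁵⁺/Ti⁴⁺ violates a trend: both have 18 electrons but Z(V)=23 > Z(Ti)=22, so V⁵⁺ should be the smaller of the two. That makes V⁵⁺ the one sitting a position early relative to where it belongs.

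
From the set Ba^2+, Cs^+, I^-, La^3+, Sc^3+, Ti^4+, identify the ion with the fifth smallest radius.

Work out protons and electrons: Ti^4+ (Z=22, 18 e⁻), Sc^3+ (Z=21, 18 e⁻), La^3+ (Z=57, 54 e⁻), Ba^2+ (Z=56, 54 e⁻), Cs^+ (Z=55, 54 e⁻), I^- (Z=53, 54 e⁻). Ti^4+ < Sc^3+ (isoelectronic, higher Z=22 is smaller); Sc^3+ < La^3+ (same group, period 4 vs 6); La^3+ < Ba^2+ (isoelectronic, higher Z=57 is smaller); Ba^2+ < Cs^+ (isoelectronic, higher Z=56 is smaller); Cs^+ < I^- (isoelectronic, higher Z=55 is smaller).
That gives Ti^4+ < Sc^3+ < La^3+ < Ba^2+ < Cs^+ < I^-. From the smallest end, number 5 is Cs^+.

Cs^+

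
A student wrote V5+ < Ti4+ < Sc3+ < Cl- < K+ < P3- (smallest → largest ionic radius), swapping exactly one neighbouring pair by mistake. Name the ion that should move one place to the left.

Scanning neighbour by neighbour, only Cl-/K+ violates a trend: K+ and Cl- share 18 electrons; the higher nuclear charge on K (Z=19) contracts it more, so K+ < Cl-. That makes K+ the one sitting a position late relative to where it belongs.

K+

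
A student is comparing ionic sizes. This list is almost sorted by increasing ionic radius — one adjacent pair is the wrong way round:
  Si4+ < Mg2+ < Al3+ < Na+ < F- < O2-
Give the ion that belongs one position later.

Compare adjacent ions: they are isoelectronic (10 e⁻) and Al has more protons than Mg (13 vs 12), making Al3+ smaller — yet in this increasing list Mg2+ sits before Al3+. Nothing else is reversed, so Mg2+ should move one place to the right.

Mg2+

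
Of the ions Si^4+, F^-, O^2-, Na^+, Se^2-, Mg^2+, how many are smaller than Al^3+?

Electron counts and nuclear charges: Si^4+ (Z=14, 10 e⁻), Al^3+ (Z=13, 10 e⁻), Mg^2+ (Z=12, 10 e⁻), Na^+ (Z=11, 10 e⁻), F^- (Z=9, 10 e⁻), O^2- (Z=8, 10 e⁻), Se^2- (Z=34, 36 e⁻). Si^4+ < Al^3+ (isoelectronic, higher Z=14 is smaller); Al^3+ < Mg^2+ (both 10 e⁻, Z=13>12); Mg^2+ < Na^+ (isoelectronic, higher Z=12 is smaller); Na^+ < F^- (isoelectronic, higher Z=11 is smaller); F^- < O^2- (both 10 e⁻, Z=9>8); O^2- < Se^2- (same group, 2 shells fewer).
Overall: Si^4+ < Al^3+ < Mg^2+ < Na^+ < F^- < O^2- < Se^2-. Al^3+ has 1 below it and 5 above. So 1 is smaller.

1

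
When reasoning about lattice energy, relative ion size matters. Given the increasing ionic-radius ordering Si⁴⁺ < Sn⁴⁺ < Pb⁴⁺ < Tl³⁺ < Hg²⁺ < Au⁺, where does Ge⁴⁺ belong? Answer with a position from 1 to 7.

2

Tabulating Z and e⁻: Si⁴⁺ has 10 e⁻ (Z=14), Ge⁴⁺ has 28 e⁻ (Z=32), Sn⁴⁺ has 46 e⁻ (Z=50), Pb⁴⁺ has 78 e⁻ (Z=82), Tl³⁺ has 78 e⁻ (Z=81), Hg²⁺ has 78 e⁻ (Z=80), Au⁺ has 78 e⁻ (Z=79). Si⁴⁺ < Ge⁴⁺ (same group, period 3 vs 4); Ge⁴⁺ < Sn⁴⁺ (same group, period 4 vs 5); Sn⁴⁺ < Pb⁴⁺ (same group, period 5 vs 6); Pb⁴⁺ < Tl³⁺ (both 78 e⁻, Z=82>81); Tl³⁺ < Hg²⁺ (both 78 e⁻, Z=81>80); Hg²⁺ < Au⁺ (isoelectronic, higher Z=80 is smaller).
Merged order: Si⁴⁺ < Ge⁴⁺ < Sn⁴⁺ < Pb⁴⁺ < Tl³⁺ < Hg²⁺ < Au⁺ — Ge⁴⁺ is number 2.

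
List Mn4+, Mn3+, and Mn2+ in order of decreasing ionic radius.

Mn2+ > Mn3+ > Mn4+

Same element, different charge: the more highly charged cation has fewer electrons and a greater effective nuclear charge per electron, making Mn4+ the smallest.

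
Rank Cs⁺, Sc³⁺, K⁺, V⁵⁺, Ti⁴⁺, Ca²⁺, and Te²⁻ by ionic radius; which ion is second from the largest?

Electron counts and nuclear charges: V⁵⁺ (Z=23, 18 e⁻), Ti⁴⁺ (Z=22, 18 e⁻), Sc³⁺ (Z=21, 18 e⁻), Ca²⁺ (Z=20, 18 e⁻), K⁺ (Z=19, 18 e⁻), Cs⁺ (Z=55, 54 e⁻), Te²⁻ (Z=52, 54 e⁻). V⁵⁺ < Ti⁴⁺ (isoelectronic, higher Z=23 is smaller); Ti⁴⁺ < Sc³⁺ (isoelectronic, higher Z=22 is smaller); Sc³⁺ < Ca²⁺ (both 18 e⁻, Z=21>20); Ca²⁺ < K⁺ (both 18 e⁻, Z=20>19); K⁺ < Cs⁺ (same group, period 4 vs 6); Cs⁺ < Te²⁻ (isoelectronic, higher Z=55 is smaller).
Ordering: V⁵⁺ < Ti⁴⁺ < Sc³⁺ < Ca²⁺ < K⁺ < Cs⁺ < Te²⁻. The second largest is Cs⁺.

Cs⁺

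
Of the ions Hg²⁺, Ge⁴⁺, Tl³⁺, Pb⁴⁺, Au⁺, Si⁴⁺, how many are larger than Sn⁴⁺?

4

First list Z and electron count for each: Si⁴⁺ (Z=14, 10 e⁻), Ge⁴⁺ (Z=32, 28 e⁻), Sn⁴⁺ (Z=50, 46 e⁻), Pb⁴⁺ (Z=82, 78 e⁻), Tl³⁺ (Z=81, 78 e⁻), Hg²⁺ (Z=80, 78 e⁻), Au⁺ (Z=79, 78 e⁻). Si⁴⁺ < Ge⁴⁺ (same group, period 3 vs 4); Ge⁴⁺ < Sn⁴⁺ (same group, 1 shell fewer); Sn⁴⁺ < Pb⁴⁺ (same group, period 5 vs 6); Pb⁴⁺ < Tl³⁺ (isoelectronic, higher Z=82 is smaller); Tl³⁺ < Hg²⁺ (both 78 e⁻, Z=81>80); Hg²⁺ < Au⁺ (both 78 e⁻, Z=80>79).
Overall: Si⁴⁺ < Ge⁴⁺ < Sn⁴⁺ < Pb⁴⁺ < Tl³⁺ < Hg²⁺ < Au⁺. Sn⁴⁺ has 2 below it and 4 above. That's 4.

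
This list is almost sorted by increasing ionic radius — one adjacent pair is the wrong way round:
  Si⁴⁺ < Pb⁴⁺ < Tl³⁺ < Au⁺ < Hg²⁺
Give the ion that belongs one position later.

Au⁺

Compare adjacent ions: both have 78 electrons but Z(Hg)=80 > Z(Au)=79, so Hg²⁺ should be the smaller of the two — yet in this increasing list Au⁺ sits before Hg²⁺. Nothing else is reversed, so Au⁺ should move one place to the right.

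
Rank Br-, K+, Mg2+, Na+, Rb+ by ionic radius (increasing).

Mg2+ < Na+ < K+ < Rb+ < Br-

Electron counts and nuclear charges: Mg2+ has 10 e⁻ (Z=12), Na+ has 10 e⁻ (Z=11), K+ has 18 e⁻ (Z=19), Rb+ has 36 e⁻ (Z=37), Br- has 36 e⁻ (Z=35). Mg2+ < Na+ (isoelectronic, higher Z=12 is smaller); Na+ < K+ (same group, 1 shell fewer); K+ < Rb+ (same group, 1 shell fewer); Rb+ < Br- (isoelectronic, higher Z=37 is smaller).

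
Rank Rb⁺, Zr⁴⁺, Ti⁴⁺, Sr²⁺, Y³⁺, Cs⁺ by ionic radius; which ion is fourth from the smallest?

First list Z and electron count for each: Ti⁴⁺ (Z=22, 18 e⁻), Zr⁴⁺ (Z=40, 36 e⁻), Y³⁺ (Z=39, 36 e⁻), Sr²⁺ (Z=38, 36 e⁻), Rb⁺ (Z=37, 36 e⁻), Cs⁺ (Z=55, 54 e⁻). Ti⁴⁺ < Zr⁴⁺ (same group, period 4 vs 5); Zr⁴⁺ < Y³⁺ (both 36 e⁻, Z=40>39); Y³⁺ < Sr²⁺ (isoelectronic, higher Z=39 is smaller); Sr²⁺ < Rb⁺ (isoelectronic, higher Z=38 is smaller); Rb⁺ < Cs⁺ (same group, 1 shell fewer).
Ordering: Ti⁴⁺ < Zr⁴⁺ < Y³⁺ < Sr²⁺ < Rb⁺ < Cs⁺. The fourth smallest is Sr²⁺.

Sr²⁺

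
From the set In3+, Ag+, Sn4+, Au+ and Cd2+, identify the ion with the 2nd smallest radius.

Electron counts and nuclear charges: Sn4+ (Z=50, 46 e⁻), In3+ (Z=49, 46 e⁻), Cd2+ (Z=48, 46 e⁻), Ag+ (Z=47, 46 e⁻), Au+ (Z=79, 78 e⁻). Sn4+ < In3+ (isoelectronic, higher Z=50 is smaller); In3+ < Cd2+ (both 46 e⁻, Z=49>48); Cd2+ < Ag+ (both 46 e⁻, Z=48>47); Ag+ < Au+ (same group, 1 shell fewer).
That gives Sn4+ < In3+ < Cd2+ < Ag+ < Au+. From the smallest end, number 2 is In3+.

In3+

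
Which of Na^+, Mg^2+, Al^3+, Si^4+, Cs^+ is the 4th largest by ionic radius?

Al^3+

Work out protons and electrons: Si^4+ (Z=14, 10 e⁻), Al^3+ (Z=13, 10 e⁻), Mg^2+ (Z=12, 10 e⁻), Na^+ (Z=11, 10 e⁻), Cs^+ (Z=55, 54 e⁻). Si^4+ < Al^3+ (both 10 e⁻, Z=14>13); Al^3+ < Mg^2+ (both 10 e⁻, Z=13>12); Mg^2+ < Na^+ (both 10 e⁻, Z=12>11); Na^+ < Cs^+ (same group, 3 shells fewer).
So the order is Si^4+ < Al^3+ < Mg^2+ < Na^+ < Cs^+; the 4th-largest ion is Al^3+.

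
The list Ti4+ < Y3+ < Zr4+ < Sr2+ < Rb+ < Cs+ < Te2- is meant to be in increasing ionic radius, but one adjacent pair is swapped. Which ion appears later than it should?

Compare adjacent ions: they are isoelectronic (36 e⁻) and Zr has more protons than Y (40 vs 39), making Zr4+ smaller — yet in this increasing list Y3+ sits before Zr4+. Nothing else is reversed, so Zr4+ should move one place to the left.

Zr4+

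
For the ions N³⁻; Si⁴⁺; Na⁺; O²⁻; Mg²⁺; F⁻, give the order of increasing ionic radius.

Si⁴⁺ < Mg²⁺ < Na⁺ < F⁻ < O²⁻ < N³⁻

All of these have 10 electrons (isoelectronic). With the same electron cloud, the ion with the most protons pulls it in tightest. Nuclear charges: Si⁴⁺ (Z=14), Mg²⁺ (Z=12), Na⁺ (Z=11), F⁻ (Z=9), O²⁻ (Z=8), N³⁻ (Z=7). Highest Z is smallest.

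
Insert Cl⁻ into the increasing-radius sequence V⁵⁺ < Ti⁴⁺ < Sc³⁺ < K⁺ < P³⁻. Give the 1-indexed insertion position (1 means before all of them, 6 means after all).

5

Isoelectronic series (18 e⁻ each). Size is set by nuclear charge: more protons means a smaller ion. V⁵⁺ (Z=23), Ti⁴⁺ (Z=22), Sc³⁺ (Z=21), K⁺ (Z=19), Cl⁻ (Z=17), P³⁻ (Z=15).
The complete sequence is V⁵⁺ < Ti⁴⁺ < Sc³⁺ < K⁺ < Cl⁻ < P³⁻. Cl⁻ sits at position 5.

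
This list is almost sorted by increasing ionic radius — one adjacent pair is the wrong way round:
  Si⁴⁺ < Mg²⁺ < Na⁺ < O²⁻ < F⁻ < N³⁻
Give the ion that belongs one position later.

The pair O²⁻, F⁻ is the wrong way round — both have 10 electrons but Z(F)=9 > Z(O)=8, so F⁻ should be the smaller of the two. All other adjacent pairs agree with periodic trends, so O²⁻ is the misplaced ion.

O²⁻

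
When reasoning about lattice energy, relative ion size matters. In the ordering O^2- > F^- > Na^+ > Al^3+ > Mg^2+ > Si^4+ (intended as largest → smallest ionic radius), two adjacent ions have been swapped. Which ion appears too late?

Compare adjacent ions: both have 10 electrons but Z(Al)=13 > Z(Mg)=12, so Al^3+ should be the smaller of the two — yet in this decreasing list Al^3+ sits before Mg^2+. Nothing else is reversed, so Mg^2+ should move one place to the left.

Mg^2+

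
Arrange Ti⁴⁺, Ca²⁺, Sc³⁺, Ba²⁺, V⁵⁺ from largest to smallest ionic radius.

Ba²⁺ > Ca²⁺ > Sc³⁺ > Ti⁴⁺ > V⁵⁺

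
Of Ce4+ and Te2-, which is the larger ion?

Te2-

These species are isoelectronic with 54 electrons. The only difference is the number of protons: Ce4+ (Z=58), Te2- (Z=52). The strongest nuclear pull (Ce4+) gives the smallest ion.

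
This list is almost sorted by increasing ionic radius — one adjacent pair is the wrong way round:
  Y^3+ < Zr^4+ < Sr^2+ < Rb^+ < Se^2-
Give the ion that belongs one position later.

Y^3+

Compare adjacent ions: they are isoelectronic (36 e⁻) and Zr has more protons than Y (40 vs 39), making Zr^4+ smaller — yet in this increasing list Y^3+ sits before Zr^4+. Nothing else is reversed, so Y^3+ should move one place to the right.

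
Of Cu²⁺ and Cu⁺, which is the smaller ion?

Cu²⁺

For a single element, ionic radius drops as positive charge rises — Cu²⁺ < Cu⁺.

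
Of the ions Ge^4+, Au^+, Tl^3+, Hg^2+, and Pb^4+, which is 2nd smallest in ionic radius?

Pb^4+

Tabulating Z and e⁻: Ge^4+: 28 e⁻, Z=32, Pb^4+: 78 e⁻, Z=82, Tl^3+: 78 e⁻, Z=81, Hg^2+: 78 e⁻, Z=80, Au^+: 78 e⁻, Z=79. Ge^4+ < Pb^4+ (same group, 2 shells fewer); Pb^4+ < Tl^3+ (isoelectronic, higher Z=82 is smaller); Tl^3+ < Hg^2+ (isoelectronic, higher Z=81 is smaller); Hg^2+ < Au^+ (isoelectronic, higher Z=80 is smaller).
Ordering: Ge^4+ < Pb^4+ < Tl^3+ < Hg^2+ < Au^+. The 2nd smallest is Pb^4+.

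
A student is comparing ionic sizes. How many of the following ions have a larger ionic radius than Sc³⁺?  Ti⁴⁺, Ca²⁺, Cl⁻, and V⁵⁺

2

All of these have 18 electrons (isoelectronic). With the same electron cloud, the ion with the most protons pulls it in tightest. Nuclear charges: V⁵⁺ (Z=23), Ti⁴⁺ (Z=22), Sc³⁺ (Z=21), Ca²⁺ (Z=20), Cl⁻ (Z=17). Highest Z is smallest.
Ordering all of them (including Sc³⁺) by radius gives V⁵⁺ < Ti⁴⁺ < Sc³⁺ < Ca²⁺ < Cl⁻. Count: 2.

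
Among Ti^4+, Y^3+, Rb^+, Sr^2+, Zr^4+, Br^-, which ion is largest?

Br^-

Ti^4+: 18 e⁻, Z=22, Zr^4+: 36 e⁻, Z=40, Y^3+: 36 e⁻, Z=39, Sr^2+: 36 e⁻, Z=38, Rb^+: 36 e⁻, Z=37, Br^-: 36 e⁻, Z=35. Ti^4+ < Zr^4+ (same group, period 4 vs 5); Zr^4+ < Y^3+ (isoelectronic, higher Z=40 is smaller); Y^3+ < Sr^2+ (both 36 e⁻, Z=39>38); Sr^2+ < Rb^+ (both 36 e⁻, Z=38>37); Rb^+ < Br^- (isoelectronic, higher Z=37 is smaller).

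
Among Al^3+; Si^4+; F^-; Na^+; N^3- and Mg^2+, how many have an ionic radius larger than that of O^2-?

These species are isoelectronic with 10 electrons. The only difference is the number of protons: Si^4+ (Z=14), Al^3+ (Z=13), Mg^2+ (Z=12), Na^+ (Z=11), F^- (Z=9), O^2- (Z=8), N^3- (Z=7). The strongest nuclear pull (Si^4+) gives the smallest ion.
Placing each against O^2-: smaller — Si^4+, Al^3+, Mg^2+, Na^+, F^-; larger — N^3-. So 1 is larger.

1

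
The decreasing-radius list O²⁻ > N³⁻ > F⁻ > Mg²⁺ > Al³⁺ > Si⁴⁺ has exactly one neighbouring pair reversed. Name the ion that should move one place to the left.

N³⁻

Check each adjacent pair. O²⁻ and N³⁻ are reversed: they are isoelectronic (10 e⁻) and O has more protons than N (8 vs 7), making O²⁻ smaller. No other neighbouring pair contradicts the periodic trends, so N³⁻ is the ion listed too late.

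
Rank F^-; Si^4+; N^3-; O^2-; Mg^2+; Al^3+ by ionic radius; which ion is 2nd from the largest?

O^2-

Isoelectronic series (10 e⁻ each). Size is set by nuclear charge: more protons means a smaller ion. Si^4+ (Z=14), Al^3+ (Z=13), Mg^2+ (Z=12), F^- (Z=9), O^2- (Z=8), N^3- (Z=7).
That gives Si^4+ < Al^3+ < Mg^2+ < F^- < O^2- < N^3-. From the largest end, number 2 is O^2-.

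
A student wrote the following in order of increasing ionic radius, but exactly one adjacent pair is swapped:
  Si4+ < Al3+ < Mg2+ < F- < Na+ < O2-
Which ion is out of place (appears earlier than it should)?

The pair F-, Na+ is the wrong way round — Na+ and F- share 10 electrons; the higher nuclear charge on Na (Z=11) contracts it more, so Na+ < F-. All other adjacent pairs agree with periodic trends, so F- is the misplaced ion.

F-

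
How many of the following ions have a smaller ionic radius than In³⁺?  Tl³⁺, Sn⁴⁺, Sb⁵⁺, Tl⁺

Sb⁵⁺ (Z=51, 46 e⁻), Sn⁴⁺ (Z=50, 46 e⁻), In³⁺ (Z=49, 46 e⁻), Tl³⁺ (Z=81, 78 e⁻), Tl⁺ (Z=81, 80 e⁻). Sb⁵⁺ < Sn⁴⁺ (isoelectronic, higher Z=51 is smaller); Sn⁴⁺ < In³⁺ (both 46 e⁻, Z=50>49); In³⁺ < Tl³⁺ (same group, 1 shell fewer); Tl³⁺ < Tl⁺ (higher charge on the same element).
Relative to In³⁺, the ions that are smaller are Sb⁵⁺, Sn⁴⁺. Count: 2.

2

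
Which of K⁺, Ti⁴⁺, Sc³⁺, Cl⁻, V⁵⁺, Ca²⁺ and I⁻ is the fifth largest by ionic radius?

Sc³⁺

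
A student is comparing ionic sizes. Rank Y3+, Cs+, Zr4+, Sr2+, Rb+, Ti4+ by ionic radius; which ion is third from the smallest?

Ti4+ (Z=22, 18 e⁻), Zr4+ (Z=40, 36 e⁻), Y3+ (Z=39, 36 e⁻), Sr2+ (Z=38, 36 e⁻), Rb+ (Z=37, 36 e⁻), Cs+ (Z=55, 54 e⁻). Ti4+ < Zr4+ (same group, 1 shell fewer); Zr4+ < Y3+ (isoelectronic, higher Z=40 is smaller); Y3+ < Sr2+ (both 36 e⁻, Z=39>38); Sr2+ < Rb+ (both 36 e⁻, Z=38>37); Rb+ < Cs+ (same group, 1 shell fewer).
That gives Ti4+ < Zr4+ < Y3+ < Sr2+ < Rb+ < Cs+. From the smallest end, number 3 is Y3+.

Y3+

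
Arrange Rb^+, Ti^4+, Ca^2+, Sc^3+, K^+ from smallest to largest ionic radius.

Electron counts and nuclear charges: Ti^4+: 18 e⁻, Z=22, Sc^3+: 18 e⁻, Z=21, Ca^2+: 18 e⁻, Z=20, K^+: 18 e⁻, Z=19, Rb^+: 36 e⁻, Z=37. Ti^4+ < Sc^3+ (both 18 e⁻, Z=22>21); Sc^3+ < Ca^2+ (isoelectronic, higher Z=21 is smaller); Ca^2+ < K^+ (isoelectronic, higher Z=20 is smaller); K^+ < Rb^+ (same group, period 4 vs 5).

Ti^4+ < Sc^3+ < Ca^2+ < K^+ < Rb^+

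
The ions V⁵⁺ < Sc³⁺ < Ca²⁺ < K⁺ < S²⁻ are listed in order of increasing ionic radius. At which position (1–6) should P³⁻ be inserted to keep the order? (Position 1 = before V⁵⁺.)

Each ion has 18 electrons. The ranking follows nuclear charge in reverse — greater Z gives a smaller radius. V⁵⁺ (Z=23), Sc³⁺ (Z=21), Ca²⁺ (Z=20), K⁺ (Z=19), S²⁻ (Z=16), P³⁻ (Z=15).
Putting P³⁻ in gives V⁵⁺ < Sc³⁺ < Ca²⁺ < K⁺ < S²⁻ < P³⁻; it lands at slot 6.

6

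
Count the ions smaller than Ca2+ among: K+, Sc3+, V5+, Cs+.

2

First list Z and electron count for each: V5+ has 18 e⁻ (Z=23), Sc3+ has 18 e⁻ (Z=21), Ca2+ has 18 e⁻ (Z=20), K+ has 18 e⁻ (Z=19), Cs+ has 54 e⁻ (Z=55). V5+ < Sc3+ (both 18 e⁻, Z=23>21); Sc3+ < Ca2+ (both 18 e⁻, Z=21>20); Ca2+ < K+ (isoelectronic, higher Z=20 is smaller); K+ < Cs+ (same group, 2 shells fewer).
Relative to Ca2+, the ions that are smaller are V5+, Sc3+. Count: 2.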